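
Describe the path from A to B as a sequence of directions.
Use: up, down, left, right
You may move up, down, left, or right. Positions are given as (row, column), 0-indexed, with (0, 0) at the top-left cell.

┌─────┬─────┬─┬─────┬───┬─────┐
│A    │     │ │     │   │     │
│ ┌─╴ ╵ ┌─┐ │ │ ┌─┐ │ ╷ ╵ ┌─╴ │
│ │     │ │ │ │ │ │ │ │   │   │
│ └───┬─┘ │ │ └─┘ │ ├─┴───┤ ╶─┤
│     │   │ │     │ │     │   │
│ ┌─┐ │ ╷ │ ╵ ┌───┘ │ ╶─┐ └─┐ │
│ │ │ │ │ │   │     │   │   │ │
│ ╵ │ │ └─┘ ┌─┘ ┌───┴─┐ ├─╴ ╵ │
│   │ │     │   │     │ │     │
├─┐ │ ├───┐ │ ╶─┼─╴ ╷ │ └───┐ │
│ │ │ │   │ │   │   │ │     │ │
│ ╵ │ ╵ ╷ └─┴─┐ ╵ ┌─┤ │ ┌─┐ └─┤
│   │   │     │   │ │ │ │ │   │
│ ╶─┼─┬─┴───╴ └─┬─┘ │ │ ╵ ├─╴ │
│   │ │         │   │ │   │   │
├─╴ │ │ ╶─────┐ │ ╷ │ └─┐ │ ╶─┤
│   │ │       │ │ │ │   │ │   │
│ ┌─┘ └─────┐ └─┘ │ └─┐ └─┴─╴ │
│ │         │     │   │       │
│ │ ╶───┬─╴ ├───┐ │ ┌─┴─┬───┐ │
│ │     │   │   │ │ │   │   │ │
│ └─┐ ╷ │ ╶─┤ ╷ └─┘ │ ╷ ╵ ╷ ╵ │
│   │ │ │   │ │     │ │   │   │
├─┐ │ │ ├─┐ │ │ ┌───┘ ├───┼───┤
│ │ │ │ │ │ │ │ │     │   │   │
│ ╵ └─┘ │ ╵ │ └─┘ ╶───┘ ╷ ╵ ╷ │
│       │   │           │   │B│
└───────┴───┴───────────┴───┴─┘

Finding the path and converting it to directions:
Path through cells: (0,0) → (1,0) → (2,0) → (2,1) → (2,2) → (3,2) → (4,2) → (5,2) → (6,2) → (6,3) → (5,3) → (5,4) → (6,4) → (6,5) → (6,6) → (7,6) → (7,5) → (7,4) → (7,3) → (8,3) → (8,4) → (8,5) → (8,6) → (9,6) → (9,7) → (9,8) → (8,8) → (7,8) → (7,9) → (8,9) → (9,9) → (10,9) → (11,9) → (11,8) → (11,7) → (10,7) → (10,6) → (11,6) → (12,6) → (13,6) → (13,7) → (13,8) → (13,9) → (13,10) → (13,11) → (12,11) → (12,12) → (13,12) → (13,13) → (12,13) → (12,14) → (13,14)
Directions: down, down, right, right, down, down, down, down, right, up, right, down, right, right, down, left, left, left, down, right, right, right, down, right, right, up, up, right, down, down, down, down, left, left, up, left, down, down, down, right, right, right, right, right, up, right, down, right, up, right, down

Solution:

┌─────┬─────┬─┬─────┬───┬─────┐
│A    │     │ │     │   │     │
│ ┌─╴ ╵ ┌─┐ │ │ ┌─┐ │ ╷ ╵ ┌─╴ │
│↓│     │ │ │ │ │ │ │ │   │   │
│ └───┬─┘ │ │ └─┘ │ ├─┴───┤ ╶─┤
│↳ → ↓│   │ │     │ │     │   │
│ ┌─┐ │ ╷ │ ╵ ┌───┘ │ ╶─┐ └─┐ │
│ │ │↓│ │ │   │     │   │   │ │
│ ╵ │ │ └─┘ ┌─┘ ┌───┴─┐ ├─╴ ╵ │
│   │↓│     │   │     │ │     │
├─┐ │ ├───┐ │ ╶─┼─╴ ╷ │ └───┐ │
│ │ │↓│↱ ↓│ │   │   │ │     │ │
│ ╵ │ ╵ ╷ └─┴─┐ ╵ ┌─┤ │ ┌─┐ └─┤
│   │↳ ↑│↳ → ↓│   │ │ │ │ │   │
│ ╶─┼─┬─┴───╴ └─┬─┘ │ │ ╵ ├─╴ │
│   │ │↓ ← ← ↲  │↱ ↓│ │   │   │
├─╴ │ │ ╶─────┐ │ ╷ │ └─┐ │ ╶─┤
│   │ │↳ → → ↓│ │↑│↓│   │ │   │
│ ┌─┘ └─────┐ └─┘ │ └─┐ └─┴─╴ │
│ │         │↳ → ↑│↓  │       │
│ │ ╶───┬─╴ ├───┐ │ ┌─┴─┬───┐ │
│ │     │   │↓ ↰│ │↓│   │   │ │
│ └─┐ ╷ │ ╶─┤ ╷ └─┘ │ ╷ ╵ ╷ ╵ │
│   │ │ │   │↓│↑ ← ↲│ │   │   │
├─┐ │ │ ├─┐ │ │ ┌───┘ ├───┼───┤
│ │ │ │ │ │ │↓│ │     │↱ ↓│↱ ↓│
│ ╵ └─┘ │ ╵ │ └─┘ ╶───┘ ╷ ╵ ╷ │
│       │   │↳ → → → → ↑│↳ ↑│B│
└───────┴───┴───────────┴───┴─┘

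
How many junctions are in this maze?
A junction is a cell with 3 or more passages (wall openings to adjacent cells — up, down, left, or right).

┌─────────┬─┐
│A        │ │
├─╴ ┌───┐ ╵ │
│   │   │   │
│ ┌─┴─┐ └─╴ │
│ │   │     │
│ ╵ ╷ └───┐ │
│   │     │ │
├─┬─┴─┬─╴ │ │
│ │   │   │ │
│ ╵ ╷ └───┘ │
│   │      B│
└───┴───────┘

Checking each cell for number of passages:

Junctions found (3+ passages):
  (0, 1): 3 passages
  (1, 5): 3 passages
  (2, 5): 3 passages
Total junctions: 3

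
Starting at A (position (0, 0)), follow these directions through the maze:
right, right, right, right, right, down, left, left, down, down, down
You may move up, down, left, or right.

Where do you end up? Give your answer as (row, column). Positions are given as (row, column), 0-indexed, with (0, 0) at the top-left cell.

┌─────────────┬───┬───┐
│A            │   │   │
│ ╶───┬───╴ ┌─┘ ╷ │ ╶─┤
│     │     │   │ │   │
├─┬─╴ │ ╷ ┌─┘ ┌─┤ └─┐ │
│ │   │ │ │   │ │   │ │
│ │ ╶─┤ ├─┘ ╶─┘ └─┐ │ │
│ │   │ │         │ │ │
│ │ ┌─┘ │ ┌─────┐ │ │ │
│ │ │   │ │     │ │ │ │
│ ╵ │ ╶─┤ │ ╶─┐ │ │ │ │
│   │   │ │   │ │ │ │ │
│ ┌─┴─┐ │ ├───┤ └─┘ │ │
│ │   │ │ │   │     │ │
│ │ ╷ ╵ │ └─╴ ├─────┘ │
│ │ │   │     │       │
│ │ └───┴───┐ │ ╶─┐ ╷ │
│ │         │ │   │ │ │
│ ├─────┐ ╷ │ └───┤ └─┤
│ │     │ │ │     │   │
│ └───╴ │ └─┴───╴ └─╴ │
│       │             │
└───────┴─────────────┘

Following directions step by step:
Start: (0, 0)
  right: (0, 0) → (0, 1)
  right: (0, 1) → (0, 2)
  right: (0, 2) → (0, 3)
  right: (0, 3) → (0, 4)
  right: (0, 4) → (0, 5)
  down: (0, 5) → (1, 5)
  left: (1, 5) → (1, 4)
  left: (1, 4) → (1, 3)
  down: (1, 3) → (2, 3)
  down: (2, 3) → (3, 3)
  down: (3, 3) → (4, 3)
Final position: (4, 3)

Path taken:

┌─────────────┬───┬───┐
│A → → → → ↓  │   │   │
│ ╶───┬───╴ ┌─┘ ╷ │ ╶─┤
│     │↓ ← ↲│   │ │   │
├─┬─╴ │ ╷ ┌─┘ ┌─┤ └─┐ │
│ │   │↓│ │   │ │   │ │
│ │ ╶─┤ ├─┘ ╶─┘ └─┐ │ │
│ │   │↓│         │ │ │
│ │ ┌─┘ │ ┌─────┐ │ │ │
│ │ │  B│ │     │ │ │ │
│ ╵ │ ╶─┤ │ ╶─┐ │ │ │ │
│   │   │ │   │ │ │ │ │
│ ┌─┴─┐ │ ├───┤ └─┘ │ │
│ │   │ │ │   │     │ │
│ │ ╷ ╵ │ └─╴ ├─────┘ │
│ │ │   │     │       │
│ │ └───┴───┐ │ ╶─┐ ╷ │
│ │         │ │   │ │ │
│ ├─────┐ ╷ │ └───┤ └─┤
│ │     │ │ │     │   │
│ └───╴ │ └─┴───╴ └─╴ │
│       │             │
└───────┴─────────────┘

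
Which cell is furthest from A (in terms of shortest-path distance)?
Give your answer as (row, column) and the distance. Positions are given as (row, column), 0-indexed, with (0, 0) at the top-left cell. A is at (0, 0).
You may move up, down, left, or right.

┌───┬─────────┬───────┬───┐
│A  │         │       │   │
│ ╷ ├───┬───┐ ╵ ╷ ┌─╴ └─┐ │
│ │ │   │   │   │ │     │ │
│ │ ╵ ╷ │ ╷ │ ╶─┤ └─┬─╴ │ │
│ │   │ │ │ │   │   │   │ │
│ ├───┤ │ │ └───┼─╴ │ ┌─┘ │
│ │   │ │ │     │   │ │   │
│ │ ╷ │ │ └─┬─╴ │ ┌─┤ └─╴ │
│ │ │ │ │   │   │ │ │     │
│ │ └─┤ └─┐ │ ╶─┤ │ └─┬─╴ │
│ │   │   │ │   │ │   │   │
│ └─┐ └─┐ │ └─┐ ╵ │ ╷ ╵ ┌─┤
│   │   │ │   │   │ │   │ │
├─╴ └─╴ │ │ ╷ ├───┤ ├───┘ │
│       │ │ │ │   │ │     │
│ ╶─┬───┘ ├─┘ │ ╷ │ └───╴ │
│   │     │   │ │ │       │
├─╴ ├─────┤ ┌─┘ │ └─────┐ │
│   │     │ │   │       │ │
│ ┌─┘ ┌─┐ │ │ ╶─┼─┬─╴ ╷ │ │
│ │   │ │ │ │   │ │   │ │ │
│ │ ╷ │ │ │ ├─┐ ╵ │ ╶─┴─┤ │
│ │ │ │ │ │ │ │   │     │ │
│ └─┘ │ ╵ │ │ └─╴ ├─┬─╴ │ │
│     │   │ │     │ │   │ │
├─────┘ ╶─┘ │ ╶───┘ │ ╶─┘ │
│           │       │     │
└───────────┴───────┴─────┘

Computing BFS distances from A to all cells:
Furthest cell: (12, 9)
Distance: 121 steps

Path from A to the furthest cell:

┌───┬─────────┬───────┬───┐
│A  │         │  ↱ → ↓│   │
│ ╷ ├───┬───┐ ╵ ╷ ┌─╴ └─┐ │
│↓│ │   │↱ ↓│   │↑│  ↳ ↓│ │
│ │ ╵ ╷ │ ╷ │ ╶─┤ └─┬─╴ │ │
│↓│   │ │↑│↓│   │↑ ↰│↓ ↲│ │
│ ├───┤ │ │ └───┼─╴ │ ┌─┘ │
│↓│   │ │↑│↳ → ↓│↱ ↑│↓│   │
│ │ ╷ │ │ └─┬─╴ │ ┌─┤ └─╴ │
│↓│ │ │ │↑ ↰│↓ ↲│↑│ │↳ → ↓│
│ │ └─┤ └─┐ │ ╶─┤ │ └─┬─╴ │
│↓│   │   │↑│↳ ↓│↑│↓ ↰│↓ ↲│
│ └─┐ └─┐ │ └─┐ ╵ │ ╷ ╵ ┌─┤
│↳ ↓│   │ │↑ ↰│↳ ↑│↓│↑ ↲│ │
├─╴ └─╴ │ │ ╷ ├───┤ ├───┘ │
│↓ ↲    │ │ │↑│↓ ↰│↓│     │
│ ╶─┬───┘ ├─┘ │ ╷ │ └───╴ │
│↳ ↓│     │↱ ↑│↓│↑│↳ → → ↓│
├─╴ ├─────┤ ┌─┘ │ └─────┐ │
│↓ ↲│↱ → ↓│↑│↓ ↲│↑ ← ↰  │↓│
│ ┌─┘ ┌─┐ │ │ ╶─┼─┬─╴ ╷ │ │
│↓│  ↑│ │↓│↑│↳ ↓│ │↱ ↑│ │↓│
│ │ ╷ │ │ │ ├─┐ ╵ │ ╶─┴─┤ │
│↓│ │↑│ │↓│↑│ │↳ ↓│↑ ← ↰│↓│
│ └─┘ │ ╵ │ │ └─╴ ├─┬─╴ │ │
│↳ → ↑│↓ ↲│↑│↓ ← ↲│B│↱ ↑│↓│
├─────┘ ╶─┘ │ ╶───┘ │ ╶─┘ │
│      ↳ → ↑│↳ → → ↑│↑ ← ↲│
└───────────┴───────┴─────┘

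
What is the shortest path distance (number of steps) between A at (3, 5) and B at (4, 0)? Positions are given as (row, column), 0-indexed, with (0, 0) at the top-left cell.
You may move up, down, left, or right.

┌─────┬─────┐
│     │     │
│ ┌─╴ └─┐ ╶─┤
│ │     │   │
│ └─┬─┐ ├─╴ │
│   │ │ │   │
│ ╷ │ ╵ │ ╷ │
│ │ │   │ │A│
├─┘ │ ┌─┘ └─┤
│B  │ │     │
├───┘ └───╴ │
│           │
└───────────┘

Finding path from (3, 5) to (4, 0):
Path: (3,5) → (2,5) → (2,4) → (3,4) → (4,4) → (4,5) → (5,5) → (5,4) → (5,3) → (5,2) → (4,2) → (3,2) → (3,3) → (2,3) → (1,3) → (1,2) → (0,2) → (0,1) → (0,0) → (1,0) → (2,0) → (2,1) → (3,1) → (4,1) → (4,0)
Distance: 24 steps

Solution:

┌─────┬─────┐
│↓ ← ↰│     │
│ ┌─╴ └─┐ ╶─┤
│↓│  ↑ ↰│   │
│ └─┬─┐ ├─╴ │
│↳ ↓│ │↑│↓ ↰│
│ ╷ │ ╵ │ ╷ │
│ │↓│↱ ↑│↓│A│
├─┘ │ ┌─┘ └─┤
│B ↲│↑│  ↳ ↓│
├───┘ └───╴ │
│    ↑ ← ← ↲│
└───────────┘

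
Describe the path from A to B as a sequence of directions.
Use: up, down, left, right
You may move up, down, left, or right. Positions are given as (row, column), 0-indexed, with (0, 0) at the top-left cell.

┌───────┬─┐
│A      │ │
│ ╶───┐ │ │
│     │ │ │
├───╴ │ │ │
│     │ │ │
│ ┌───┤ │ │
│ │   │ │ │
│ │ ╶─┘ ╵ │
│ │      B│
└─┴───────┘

Finding the path and converting it to directions:
Path through cells: (0,0) → (0,1) → (0,2) → (0,3) → (1,3) → (2,3) → (3,3) → (4,3) → (4,4)
Directions: right, right, right, down, down, down, down, right

Solution:

┌───────┬─┐
│A → → ↓│ │
│ ╶───┐ │ │
│     │↓│ │
├───╴ │ │ │
│     │↓│ │
│ ┌───┤ │ │
│ │   │↓│ │
│ │ ╶─┘ ╵ │
│ │    ↳ B│
└─┴───────┘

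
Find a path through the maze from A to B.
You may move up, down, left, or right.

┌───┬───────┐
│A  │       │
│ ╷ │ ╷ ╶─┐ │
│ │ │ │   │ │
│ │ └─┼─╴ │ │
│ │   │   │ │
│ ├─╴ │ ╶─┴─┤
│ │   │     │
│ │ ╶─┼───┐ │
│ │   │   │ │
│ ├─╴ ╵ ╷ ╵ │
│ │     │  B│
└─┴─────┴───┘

Finding the shortest path through the maze:
Path length: 14 steps
Directions: right → down → down → right → down → left → down → right → down → right → up → right → down → right

Solution:

┌───┬───────┐
│A ↓│       │
│ ╷ │ ╷ ╶─┐ │
│ │↓│ │   │ │
│ │ └─┼─╴ │ │
│ │↳ ↓│   │ │
│ ├─╴ │ ╶─┴─┤
│ │↓ ↲│     │
│ │ ╶─┼───┐ │
│ │↳ ↓│↱ ↓│ │
│ ├─╴ ╵ ╷ ╵ │
│ │  ↳ ↑│↳ B│
└─┴─────┴───┘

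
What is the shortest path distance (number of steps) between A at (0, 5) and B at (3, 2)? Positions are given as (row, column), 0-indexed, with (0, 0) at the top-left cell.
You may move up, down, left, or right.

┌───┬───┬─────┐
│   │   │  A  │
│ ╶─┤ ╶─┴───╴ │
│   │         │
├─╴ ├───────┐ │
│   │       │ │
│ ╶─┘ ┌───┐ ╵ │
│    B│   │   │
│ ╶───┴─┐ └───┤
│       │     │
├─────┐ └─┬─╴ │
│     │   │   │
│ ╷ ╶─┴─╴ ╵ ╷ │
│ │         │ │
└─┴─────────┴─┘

Finding path from (0, 5) to (3, 2):
Path: (0,5) → (0,6) → (1,6) → (2,6) → (3,6) → (3,5) → (2,5) → (2,4) → (2,3) → (2,2) → (3,2)
Distance: 10 steps

Solution:

┌───┬───┬─────┐
│   │   │  A ↓│
│ ╶─┤ ╶─┴───╴ │
│   │        ↓│
├─╴ ├───────┐ │
│   │↓ ← ← ↰│↓│
│ ╶─┘ ┌───┐ ╵ │
│    B│   │↑ ↲│
│ ╶───┴─┐ └───┤
│       │     │
├─────┐ └─┬─╴ │
│     │   │   │
│ ╷ ╶─┴─╴ ╵ ╷ │
│ │         │ │
└─┴─────────┴─┘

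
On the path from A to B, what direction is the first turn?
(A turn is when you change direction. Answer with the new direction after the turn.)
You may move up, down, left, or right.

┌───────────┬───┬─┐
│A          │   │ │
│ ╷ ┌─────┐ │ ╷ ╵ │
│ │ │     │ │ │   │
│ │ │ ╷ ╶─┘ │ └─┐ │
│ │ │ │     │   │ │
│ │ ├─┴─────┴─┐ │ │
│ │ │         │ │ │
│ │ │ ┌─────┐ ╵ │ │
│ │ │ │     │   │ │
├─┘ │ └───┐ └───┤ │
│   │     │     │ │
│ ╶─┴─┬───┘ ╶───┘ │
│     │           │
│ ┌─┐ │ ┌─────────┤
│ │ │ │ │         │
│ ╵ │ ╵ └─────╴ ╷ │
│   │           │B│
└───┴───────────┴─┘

Directions: right, down, down, down, down, down, left, down, right, right, down, down, right, right, right, right, right, up, right, down
First turn direction: down

Solution:

┌───────────┬───┬─┐
│A ↓        │   │ │
│ ╷ ┌─────┐ │ ╷ ╵ │
│ │↓│     │ │ │   │
│ │ │ ╷ ╶─┘ │ └─┐ │
│ │↓│ │     │   │ │
│ │ ├─┴─────┴─┐ │ │
│ │↓│         │ │ │
│ │ │ ┌─────┐ ╵ │ │
│ │↓│ │     │   │ │
├─┘ │ └───┐ └───┤ │
│↓ ↲│     │     │ │
│ ╶─┴─┬───┘ ╶───┘ │
│↳ → ↓│           │
│ ┌─┐ │ ┌─────────┤
│ │ │↓│ │      ↱ ↓│
│ ╵ │ ╵ └─────╴ ╷ │
│   │↳ → → → → ↑│B│
└───┴───────────┴─┘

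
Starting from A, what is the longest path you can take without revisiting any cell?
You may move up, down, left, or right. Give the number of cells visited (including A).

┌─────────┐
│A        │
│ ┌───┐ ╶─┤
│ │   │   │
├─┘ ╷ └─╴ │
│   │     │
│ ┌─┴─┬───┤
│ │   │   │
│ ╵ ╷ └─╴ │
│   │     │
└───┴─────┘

Finding longest simple path using DFS:
Start: (0, 0)
Longest path visits 23 cells
Path: A → right → right → right → down → right → down → left → left → up → left → down → left → down → down → right → up → right → down → right → right → up → left

Solution:

┌─────────┐
│A → → ↓  │
│ ┌───┐ ╶─┤
│ │↓ ↰│↳ ↓│
├─┘ ╷ └─╴ │
│↓ ↲│↑ ← ↲│
│ ┌─┴─┬───┤
│↓│↱ ↓│B ↰│
│ ╵ ╷ └─╴ │
│↳ ↑│↳ → ↑│
└───┴─────┘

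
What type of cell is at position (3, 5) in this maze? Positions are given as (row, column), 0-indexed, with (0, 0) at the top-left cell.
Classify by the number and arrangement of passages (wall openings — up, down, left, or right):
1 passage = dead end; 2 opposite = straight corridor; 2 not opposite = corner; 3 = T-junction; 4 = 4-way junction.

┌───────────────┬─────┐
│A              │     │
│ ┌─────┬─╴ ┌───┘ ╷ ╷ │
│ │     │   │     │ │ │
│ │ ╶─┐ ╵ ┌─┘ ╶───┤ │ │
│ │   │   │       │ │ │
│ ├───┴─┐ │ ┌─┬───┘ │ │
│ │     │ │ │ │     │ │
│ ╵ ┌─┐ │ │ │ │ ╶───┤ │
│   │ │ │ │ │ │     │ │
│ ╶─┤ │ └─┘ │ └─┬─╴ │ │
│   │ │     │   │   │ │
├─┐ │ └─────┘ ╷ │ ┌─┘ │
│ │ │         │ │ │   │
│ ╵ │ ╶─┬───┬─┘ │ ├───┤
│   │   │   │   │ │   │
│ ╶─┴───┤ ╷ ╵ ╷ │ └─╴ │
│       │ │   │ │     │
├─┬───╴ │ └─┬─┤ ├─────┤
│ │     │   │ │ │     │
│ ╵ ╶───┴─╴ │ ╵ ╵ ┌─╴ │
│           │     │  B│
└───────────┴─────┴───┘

Checking cell at (3, 5):
Number of passages: 2
Cell type: straight corridor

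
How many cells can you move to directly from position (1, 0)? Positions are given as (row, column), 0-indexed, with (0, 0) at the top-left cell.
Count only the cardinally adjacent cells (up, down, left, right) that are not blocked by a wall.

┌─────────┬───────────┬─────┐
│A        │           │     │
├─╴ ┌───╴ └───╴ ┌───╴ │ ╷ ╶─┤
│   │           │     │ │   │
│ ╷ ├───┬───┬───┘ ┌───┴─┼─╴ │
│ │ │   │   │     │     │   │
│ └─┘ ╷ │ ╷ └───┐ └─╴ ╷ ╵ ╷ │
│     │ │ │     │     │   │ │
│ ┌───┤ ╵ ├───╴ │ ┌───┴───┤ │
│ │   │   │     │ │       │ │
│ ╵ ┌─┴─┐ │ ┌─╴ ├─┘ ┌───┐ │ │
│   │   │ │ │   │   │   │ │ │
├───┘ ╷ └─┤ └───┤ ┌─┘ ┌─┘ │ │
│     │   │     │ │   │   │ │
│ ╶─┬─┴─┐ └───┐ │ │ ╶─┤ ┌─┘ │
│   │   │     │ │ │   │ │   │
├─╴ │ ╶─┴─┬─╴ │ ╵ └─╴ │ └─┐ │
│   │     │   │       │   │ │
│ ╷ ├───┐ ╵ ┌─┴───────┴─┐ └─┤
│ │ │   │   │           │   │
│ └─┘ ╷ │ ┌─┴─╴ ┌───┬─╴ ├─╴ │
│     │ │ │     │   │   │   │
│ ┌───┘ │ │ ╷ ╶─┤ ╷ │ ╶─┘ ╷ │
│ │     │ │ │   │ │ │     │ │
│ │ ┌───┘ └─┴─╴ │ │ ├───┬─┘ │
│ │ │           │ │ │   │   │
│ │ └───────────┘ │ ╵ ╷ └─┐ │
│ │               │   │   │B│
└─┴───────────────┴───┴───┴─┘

Checking passable neighbors of (1, 0):
Neighbors: (2, 0), (1, 1)
Count: 2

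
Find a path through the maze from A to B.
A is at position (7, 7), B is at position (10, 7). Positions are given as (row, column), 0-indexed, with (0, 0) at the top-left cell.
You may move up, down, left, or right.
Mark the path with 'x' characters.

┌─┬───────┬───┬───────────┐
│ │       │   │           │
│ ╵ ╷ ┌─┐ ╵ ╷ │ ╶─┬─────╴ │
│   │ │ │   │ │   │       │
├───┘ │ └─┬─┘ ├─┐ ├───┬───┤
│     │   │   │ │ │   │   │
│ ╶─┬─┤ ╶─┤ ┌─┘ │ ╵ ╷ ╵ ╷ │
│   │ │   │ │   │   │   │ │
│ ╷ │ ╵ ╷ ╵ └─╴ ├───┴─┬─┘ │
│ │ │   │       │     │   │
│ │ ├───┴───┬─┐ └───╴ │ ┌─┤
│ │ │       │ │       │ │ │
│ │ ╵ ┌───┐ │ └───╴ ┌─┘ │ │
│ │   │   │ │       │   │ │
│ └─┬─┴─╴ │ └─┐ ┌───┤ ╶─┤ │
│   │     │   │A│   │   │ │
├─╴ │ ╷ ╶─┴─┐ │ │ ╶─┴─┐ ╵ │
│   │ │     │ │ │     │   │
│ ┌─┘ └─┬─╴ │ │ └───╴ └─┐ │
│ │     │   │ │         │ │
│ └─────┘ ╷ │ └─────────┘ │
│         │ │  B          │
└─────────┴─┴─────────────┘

Finding the shortest path from (7, 7) to (10, 7):
Path length: 41 steps
Directions: up → right → right → up → left → left → up → left → left → up → up → right → up → up → left → down → left → up → left → left → down → down → left → left → down → right → down → down → down → right → up → right → right → right → down → down → right → down → down → down → right

Solution:

┌─┬───────┬───┬───────────┐
│ │  x x x│x x│           │
│ ╵ ╷ ┌─┐ ╵ ╷ │ ╶─┬─────╴ │
│   │x│ │x x│x│   │       │
├───┘ │ └─┬─┘ ├─┐ ├───┬───┤
│x x x│   │x x│ │ │   │   │
│ ╶─┬─┤ ╶─┤ ┌─┘ │ ╵ ╷ ╵ ╷ │
│x x│ │   │x│   │   │   │ │
│ ╷ │ ╵ ╷ ╵ └─╴ ├───┴─┬─┘ │
│ │x│   │  x x x│     │   │
│ │ ├───┴───┬─┐ └───╴ │ ┌─┤
│ │x│x x x x│ │x x x  │ │ │
│ │ ╵ ┌───┐ │ └───╴ ┌─┘ │ │
│ │x x│   │x│  x x x│   │ │
│ └─┬─┴─╴ │ └─┐ ┌───┤ ╶─┤ │
│   │     │x x│A│   │   │ │
├─╴ │ ╷ ╶─┴─┐ │ │ ╶─┴─┐ ╵ │
│   │ │     │x│ │     │   │
│ ┌─┘ └─┬─╴ │ │ └───╴ └─┐ │
│ │     │   │x│         │ │
│ └─────┘ ╷ │ └─────────┘ │
│         │ │x B          │
└─────────┴─┴─────────────┘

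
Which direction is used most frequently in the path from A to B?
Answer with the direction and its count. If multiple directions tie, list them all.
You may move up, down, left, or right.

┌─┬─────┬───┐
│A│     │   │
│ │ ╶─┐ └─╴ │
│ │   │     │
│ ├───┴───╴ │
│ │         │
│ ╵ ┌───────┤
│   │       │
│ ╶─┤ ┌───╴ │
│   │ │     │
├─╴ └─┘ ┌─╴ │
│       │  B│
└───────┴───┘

Directions: down, down, down, down, right, down, right, right, up, right, right, down
Counts: {'down': 6, 'right': 5, 'up': 1}
Most common: down (6 times)

Solution:

┌─┬─────┬───┐
│A│     │   │
│ │ ╶─┐ └─╴ │
│↓│   │     │
│ ├───┴───╴ │
│↓│         │
│ ╵ ┌───────┤
│↓  │       │
│ ╶─┤ ┌───╴ │
│↳ ↓│ │↱ → ↓│
├─╴ └─┘ ┌─╴ │
│  ↳ → ↑│  B│
└───────┴───┘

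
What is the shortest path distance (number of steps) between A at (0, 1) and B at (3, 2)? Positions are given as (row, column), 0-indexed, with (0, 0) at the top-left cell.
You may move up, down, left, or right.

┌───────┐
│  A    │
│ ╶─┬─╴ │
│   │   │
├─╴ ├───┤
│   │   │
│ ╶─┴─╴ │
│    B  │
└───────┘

Finding path from (0, 1) to (3, 2):
Path: (0,1) → (0,0) → (1,0) → (1,1) → (2,1) → (2,0) → (3,0) → (3,1) → (3,2)
Distance: 8 steps

Solution:

┌───────┐
│↓ A    │
│ ╶─┬─╴ │
│↳ ↓│   │
├─╴ ├───┤
│↓ ↲│   │
│ ╶─┴─╴ │
│↳ → B  │
└───────┘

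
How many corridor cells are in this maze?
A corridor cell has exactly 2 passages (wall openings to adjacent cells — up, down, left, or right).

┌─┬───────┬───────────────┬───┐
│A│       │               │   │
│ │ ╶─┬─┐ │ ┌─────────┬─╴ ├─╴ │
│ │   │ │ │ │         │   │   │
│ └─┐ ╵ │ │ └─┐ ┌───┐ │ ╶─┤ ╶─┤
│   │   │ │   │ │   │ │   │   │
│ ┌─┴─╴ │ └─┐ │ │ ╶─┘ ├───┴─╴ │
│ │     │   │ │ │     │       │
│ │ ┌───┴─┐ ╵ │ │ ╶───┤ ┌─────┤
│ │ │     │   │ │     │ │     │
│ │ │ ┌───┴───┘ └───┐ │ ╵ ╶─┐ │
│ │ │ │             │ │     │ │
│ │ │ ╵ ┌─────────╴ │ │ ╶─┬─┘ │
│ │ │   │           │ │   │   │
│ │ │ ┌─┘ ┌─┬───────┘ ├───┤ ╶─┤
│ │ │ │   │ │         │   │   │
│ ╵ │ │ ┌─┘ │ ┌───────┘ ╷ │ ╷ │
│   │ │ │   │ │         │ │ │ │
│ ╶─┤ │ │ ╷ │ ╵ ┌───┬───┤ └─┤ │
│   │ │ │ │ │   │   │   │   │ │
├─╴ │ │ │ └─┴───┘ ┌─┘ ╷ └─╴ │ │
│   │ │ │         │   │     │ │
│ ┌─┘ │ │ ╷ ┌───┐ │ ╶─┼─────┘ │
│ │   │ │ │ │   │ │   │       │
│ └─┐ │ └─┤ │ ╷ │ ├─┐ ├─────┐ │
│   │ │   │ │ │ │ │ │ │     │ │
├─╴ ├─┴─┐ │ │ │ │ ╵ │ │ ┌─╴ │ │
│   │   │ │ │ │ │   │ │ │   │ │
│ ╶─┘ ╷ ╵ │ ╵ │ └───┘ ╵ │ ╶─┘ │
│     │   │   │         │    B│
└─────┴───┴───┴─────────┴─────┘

Counting cells with exactly 2 passages:
Total corridor cells: 189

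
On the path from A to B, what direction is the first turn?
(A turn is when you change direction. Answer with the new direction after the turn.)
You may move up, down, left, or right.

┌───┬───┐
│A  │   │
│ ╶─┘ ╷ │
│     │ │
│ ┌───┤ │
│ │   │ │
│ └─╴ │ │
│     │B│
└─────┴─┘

Directions: down, right, right, up, right, down, down, down
First turn direction: right

Solution:

┌───┬───┐
│A  │↱ ↓│
│ ╶─┘ ╷ │
│↳ → ↑│↓│
│ ┌───┤ │
│ │   │↓│
│ └─╴ │ │
│     │B│
└─────┴─┘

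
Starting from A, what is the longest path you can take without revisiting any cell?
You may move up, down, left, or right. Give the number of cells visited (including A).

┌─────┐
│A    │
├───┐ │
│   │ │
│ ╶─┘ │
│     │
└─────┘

Finding longest simple path using DFS:
Start: (0, 0)
Longest path visits 9 cells
Path: A → right → right → down → down → left → left → up → right

Solution:

┌─────┐
│A → ↓│
├───┐ │
│↱ B│↓│
│ ╶─┘ │
│↑ ← ↲│
└─────┘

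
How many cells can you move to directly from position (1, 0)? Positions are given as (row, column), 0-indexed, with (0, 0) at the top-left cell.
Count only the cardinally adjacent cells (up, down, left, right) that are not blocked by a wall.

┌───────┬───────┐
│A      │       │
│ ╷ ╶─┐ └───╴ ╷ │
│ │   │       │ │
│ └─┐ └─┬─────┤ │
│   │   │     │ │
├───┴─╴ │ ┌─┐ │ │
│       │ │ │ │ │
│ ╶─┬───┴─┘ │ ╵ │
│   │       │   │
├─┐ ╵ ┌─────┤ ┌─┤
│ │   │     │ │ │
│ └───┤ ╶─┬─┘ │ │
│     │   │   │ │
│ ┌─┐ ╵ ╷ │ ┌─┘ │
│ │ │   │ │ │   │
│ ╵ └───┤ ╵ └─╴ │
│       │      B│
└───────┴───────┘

Checking passable neighbors of (1, 0):
Neighbors: (0, 0), (2, 0)
Count: 2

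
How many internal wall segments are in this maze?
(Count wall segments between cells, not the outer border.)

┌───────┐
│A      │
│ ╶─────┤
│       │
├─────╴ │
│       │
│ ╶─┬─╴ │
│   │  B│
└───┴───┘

Counting internal wall segments:
Total internal walls: 9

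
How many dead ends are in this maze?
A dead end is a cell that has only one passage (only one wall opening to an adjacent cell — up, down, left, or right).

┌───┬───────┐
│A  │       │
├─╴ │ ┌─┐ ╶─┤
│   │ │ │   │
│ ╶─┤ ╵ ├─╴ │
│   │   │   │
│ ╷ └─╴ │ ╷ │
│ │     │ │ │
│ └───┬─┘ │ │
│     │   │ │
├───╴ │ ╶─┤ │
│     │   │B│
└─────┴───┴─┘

Checking each cell for number of passages:

Dead ends found at positions:
  (0, 0)
  (0, 5)
  (1, 3)
  (5, 0)
  (5, 4)
  (5, 5)
Total dead ends: 6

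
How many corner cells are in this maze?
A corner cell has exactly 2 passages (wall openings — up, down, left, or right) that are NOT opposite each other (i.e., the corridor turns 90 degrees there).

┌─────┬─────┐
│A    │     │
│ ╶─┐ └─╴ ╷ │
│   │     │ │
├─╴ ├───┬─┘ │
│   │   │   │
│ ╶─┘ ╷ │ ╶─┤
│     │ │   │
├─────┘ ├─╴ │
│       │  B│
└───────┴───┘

Counting corner cells (2 non-opposite passages):
Total corners: 19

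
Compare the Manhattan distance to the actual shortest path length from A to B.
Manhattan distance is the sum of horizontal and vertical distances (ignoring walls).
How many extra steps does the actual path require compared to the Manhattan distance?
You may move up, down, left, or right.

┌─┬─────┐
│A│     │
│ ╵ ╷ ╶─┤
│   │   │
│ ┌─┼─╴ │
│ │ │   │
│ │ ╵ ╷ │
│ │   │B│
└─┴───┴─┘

Manhattan distance: |3 - 0| + |3 - 0| = 6
Actual path length: 8
Extra steps: 8 - 6 = 2

Solution:

┌─┬─────┐
│A│↱ ↓  │
│ ╵ ╷ ╶─┤
│↳ ↑│↳ ↓│
│ ┌─┼─╴ │
│ │ │  ↓│
│ │ ╵ ╷ │
│ │   │B│
└─┴───┴─┘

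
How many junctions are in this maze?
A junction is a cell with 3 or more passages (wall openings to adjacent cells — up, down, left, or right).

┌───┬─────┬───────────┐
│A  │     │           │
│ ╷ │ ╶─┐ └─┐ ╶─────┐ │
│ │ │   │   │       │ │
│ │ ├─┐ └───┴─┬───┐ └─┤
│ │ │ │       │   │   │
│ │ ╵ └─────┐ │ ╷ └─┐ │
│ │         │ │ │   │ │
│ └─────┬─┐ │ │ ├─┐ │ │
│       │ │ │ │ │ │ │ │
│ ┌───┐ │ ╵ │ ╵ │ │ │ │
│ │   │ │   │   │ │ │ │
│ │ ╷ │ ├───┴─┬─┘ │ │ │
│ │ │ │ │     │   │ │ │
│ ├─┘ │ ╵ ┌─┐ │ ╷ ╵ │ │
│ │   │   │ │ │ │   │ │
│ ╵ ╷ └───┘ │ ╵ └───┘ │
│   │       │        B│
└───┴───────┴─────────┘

Checking each cell for number of passages:

Junctions found (3+ passages):
  (0, 6): 3 passages
  (3, 2): 3 passages
  (4, 0): 3 passages
  (6, 8): 3 passages
  (7, 2): 3 passages
  (8, 7): 3 passages
Total junctions: 6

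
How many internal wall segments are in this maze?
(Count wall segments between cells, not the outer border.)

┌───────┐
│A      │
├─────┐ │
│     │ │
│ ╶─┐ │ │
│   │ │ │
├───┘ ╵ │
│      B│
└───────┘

Counting internal wall segments:
Total internal walls: 9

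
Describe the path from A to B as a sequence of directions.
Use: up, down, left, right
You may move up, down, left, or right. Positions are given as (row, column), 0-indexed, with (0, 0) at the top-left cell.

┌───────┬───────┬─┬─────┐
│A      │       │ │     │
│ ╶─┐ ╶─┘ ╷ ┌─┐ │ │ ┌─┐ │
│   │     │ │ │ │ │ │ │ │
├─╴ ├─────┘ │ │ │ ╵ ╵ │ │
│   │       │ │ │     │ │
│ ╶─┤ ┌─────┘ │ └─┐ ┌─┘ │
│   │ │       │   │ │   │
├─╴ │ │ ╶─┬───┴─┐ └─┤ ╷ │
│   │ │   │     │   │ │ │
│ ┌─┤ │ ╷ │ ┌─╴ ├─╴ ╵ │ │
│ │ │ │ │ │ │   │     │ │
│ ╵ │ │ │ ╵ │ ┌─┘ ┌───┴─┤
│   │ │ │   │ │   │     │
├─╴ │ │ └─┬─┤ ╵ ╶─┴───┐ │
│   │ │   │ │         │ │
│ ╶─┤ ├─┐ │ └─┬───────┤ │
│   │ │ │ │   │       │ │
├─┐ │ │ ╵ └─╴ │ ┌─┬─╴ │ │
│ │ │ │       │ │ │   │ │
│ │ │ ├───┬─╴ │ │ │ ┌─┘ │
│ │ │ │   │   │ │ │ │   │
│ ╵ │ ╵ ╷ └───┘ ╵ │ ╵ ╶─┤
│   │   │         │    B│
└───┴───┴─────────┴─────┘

Finding the path and converting it to directions:
Path through cells: (0,0) → (0,1) → (0,2) → (1,2) → (1,3) → (1,4) → (0,4) → (0,5) → (1,5) → (2,5) → (2,4) → (2,3) → (2,2) → (3,2) → (4,2) → (5,2) → (6,2) → (7,2) → (8,2) → (9,2) → (10,2) → (11,2) → (11,3) → (10,3) → (10,4) → (11,4) → (11,5) → (11,6) → (11,7) → (10,7) → (9,7) → (8,7) → (8,8) → (8,9) → (8,10) → (9,10) → (9,9) → (10,9) → (11,9) → (11,10) → (11,11)
Directions: right, right, down, right, right, up, right, down, down, left, left, left, down, down, down, down, down, down, down, down, down, right, up, right, down, right, right, right, up, up, up, right, right, right, down, left, down, down, right, right

Solution:

┌───────┬───────┬─┬─────┐
│A → ↓  │↱ ↓    │ │     │
│ ╶─┐ ╶─┘ ╷ ┌─┐ │ │ ┌─┐ │
│   │↳ → ↑│↓│ │ │ │ │ │ │
├─╴ ├─────┘ │ │ │ ╵ ╵ │ │
│   │↓ ← ← ↲│ │ │     │ │
│ ╶─┤ ┌─────┘ │ └─┐ ┌─┘ │
│   │↓│       │   │ │   │
├─╴ │ │ ╶─┬───┴─┐ └─┤ ╷ │
│   │↓│   │     │   │ │ │
│ ┌─┤ │ ╷ │ ┌─╴ ├─╴ ╵ │ │
│ │ │↓│ │ │ │   │     │ │
│ ╵ │ │ │ ╵ │ ┌─┘ ┌───┴─┤
│   │↓│ │   │ │   │     │
├─╴ │ │ └─┬─┤ ╵ ╶─┴───┐ │
│   │↓│   │ │         │ │
│ ╶─┤ ├─┐ │ └─┬───────┤ │
│   │↓│ │ │   │↱ → → ↓│ │
├─┐ │ │ ╵ └─╴ │ ┌─┬─╴ │ │
│ │ │↓│       │↑│ │↓ ↲│ │
│ │ │ ├───┬─╴ │ │ │ ┌─┘ │
│ │ │↓│↱ ↓│   │↑│ │↓│   │
│ ╵ │ ╵ ╷ └───┘ ╵ │ ╵ ╶─┤
│   │↳ ↑│↳ → → ↑  │↳ → B│
└───┴───┴─────────┴─────┘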